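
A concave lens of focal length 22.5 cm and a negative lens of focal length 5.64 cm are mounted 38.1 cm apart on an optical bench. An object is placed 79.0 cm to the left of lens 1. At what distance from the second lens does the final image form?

Lens 1 is diverging, so f₁ = −22.5 cm.
Lens 1: 1/d_i1 = 1/f₁ − 1/d_o1 = 1/(-22.5) − 1/(79.0) = -0.05710, so d_i1 = -17.51 cm.
The intermediate image is 17.51 cm to the left of lens 1 (virtual), which is 38.1 − (-17.51) = 55.61 cm to the left of lens 2, so d_o2 = +55.61 cm.
Lens 2 is diverging, so f₂ = −5.64 cm.
Lens 2: 1/d_i2 = 1/f₂ − 1/d_o2 = 1/(-5.64) − 1/(55.61) = -0.1953, so d_i2 = -5.12 cm.
The final image is virtual, 5.12 cm to the left of lens 2 (overall magnification ≈ 0.020).

5.12 cm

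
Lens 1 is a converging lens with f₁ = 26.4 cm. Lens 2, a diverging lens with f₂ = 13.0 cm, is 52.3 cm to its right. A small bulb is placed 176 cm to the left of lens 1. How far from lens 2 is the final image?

Lens 1: 1/d_i1 = 1/f₁ − 1/d_o1 = 1/(26.4) − 1/(176) = 0.03220, so d_i1 = 31.06 cm.
The intermediate image is 31.06 cm to the right of lens 1, which is 52.3 − (31.06) = 21.24 cm to the left of lens 2, so d_o2 = +21.24 cm.
Lens 2 is diverging, so f₂ = −13.0 cm.
Lens 2: 1/d_i2 = 1/f₂ − 1/d_o2 = 1/(-13.0) − 1/(21.24) = -0.1240, so d_i2 = -8.06 cm.
The final image is virtual, 8.06 cm to the left of lens 2 (overall magnification ≈ -0.067).

8.06 cm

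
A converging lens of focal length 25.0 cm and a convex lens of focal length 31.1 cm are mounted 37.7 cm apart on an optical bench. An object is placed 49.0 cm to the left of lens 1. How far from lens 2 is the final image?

Lens 1: 1/d_i1 = 1/f₁ − 1/d_o1 = 1/(25.0) − 1/(49.0) = 0.01959, so d_i1 = 51.04 cm.
The intermediate image is 51.04 cm to the right of lens 1, which lies 13.34 cm to the right of lens 2 — a virtual object — so d_o2 = −13.34 cm.
Lens 2: 1/d_i2 = 1/f₂ − 1/d_o2 = 1/(31.1) − 1/(-13.34) = 0.1071, so d_i2 = 9.34 cm.
The final image is real, 9.34 cm to the right of lens 2 (overall magnification ≈ -0.73).

9.34 cm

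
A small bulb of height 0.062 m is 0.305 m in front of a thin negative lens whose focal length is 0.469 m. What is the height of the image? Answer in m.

For a negative lens, f = -0.469 m.
1/d_i = 1/f − 1/d_o = 1/(-0.4690) − 1/(0.305) = -5.411, so d_i = -0.1848 m.
m = −d_i/d_o = +0.6059.
|h_i| = |m|·h_o = 0.6059 × 0.062 = 0.0376 m. The image is virtual, upright and reduced, on the same side as the object.

0.0376 m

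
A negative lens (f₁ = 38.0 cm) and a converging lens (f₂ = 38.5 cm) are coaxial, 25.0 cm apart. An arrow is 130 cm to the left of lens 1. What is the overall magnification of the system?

f₁ = −38.0 cm (diverging).
Lens 1: 1/d_i1 = 1/(-38.0) − 1/(130) = -0.03401, so d_i1 = -29.40 cm; m₁ = −d_i1/d_o1 = +0.2262.
d_o2 = 25.0 − (-29.40) = 54.40 cm.
Lens 2: 1/d_i2 = 1/(38.5) − 1/(54.40) = 0.007592, so d_i2 = 131.7 cm; m₂ = −d_i2/d_o2 = -2.421.
m = m₁·m₂ = (+0.2262)(-2.421) = -0.548.

m = -0.548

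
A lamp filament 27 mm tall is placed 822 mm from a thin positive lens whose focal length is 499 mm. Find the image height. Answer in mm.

41.7 mm

1/d_i = 1/f − 1/d_o = 1/(499.0) − 1/(822) = 0.0007875, so d_i = 1270 mm.
m = −d_i/d_o = -1.545.
|h_i| = |m|·h_o = 1.545 × 27 = 41.7 mm. The image is real, inverted and enlarged, on the far side of the lens.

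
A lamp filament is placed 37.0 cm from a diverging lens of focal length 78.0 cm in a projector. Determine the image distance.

For a diverging lens, f = -78.0 cm.
Lens equation: 1/v = 1/f − 1/u = 1/(-78.00) − 1/(37.0) = -0.01282 − 0.02703 = -0.03985, so v = -25.1 cm.
The image is virtual, upright and reduced, on the same side as the object.

25.1 cm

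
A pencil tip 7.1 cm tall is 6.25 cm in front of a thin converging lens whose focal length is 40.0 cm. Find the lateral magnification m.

m = +1.19

1/d_i = 1/f − 1/d_o = 1/(40.00) − 1/(6.25) = -0.1350, so d_i = -7.407 cm.
m = −d_i/d_o = −(-7.407)/(6.25) = +1.19.
The image is virtual, upright and enlarged, on the same side as the object.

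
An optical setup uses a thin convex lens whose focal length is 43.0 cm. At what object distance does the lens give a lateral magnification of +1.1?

m = −d_i/d_o ⇒ d_i = −m·d_o.
1/f = 1/d_o + 1/d_i = 1/d_o − 1/(m·d_o) = (1 − 1/m)/d_o, so d_o = f(1 − 1/m) = (43.00)(1 − 1/(+1.1)) = 3.91 cm.

3.91 cm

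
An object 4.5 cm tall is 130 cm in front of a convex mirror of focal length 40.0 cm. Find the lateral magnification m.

m = +0.235

For a convex mirror, f = -40.0 cm.
1/d_i = 1/f − 1/d_o = 1/(-40.00) − 1/(130) = -0.03269, so d_i = -30.59 cm.
m = −d_i/d_o = −(-30.59)/(130) = +0.235.
The image is virtual, upright and reduced, behind the mirror.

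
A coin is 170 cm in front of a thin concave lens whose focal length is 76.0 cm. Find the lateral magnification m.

m = +0.309

For a concave lens, f = -76.0 cm.
1/d_i = 1/f − 1/d_o = 1/(-76.00) − 1/(170) = -0.01904, so d_i = -52.52 cm.
m = −d_i/d_o = −(-52.52)/(170) = +0.309.
The image is virtual, upright and reduced, on the same side as the object.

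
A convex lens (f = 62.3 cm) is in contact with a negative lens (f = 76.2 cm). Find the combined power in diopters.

P₁ = 1/f₁ = 1/(0.623 m) = +1.605 D; P₂ = 1/f₂ = 1/(-0.762 m) = -1.312 D.
For thin lenses in contact, P = P₁ + P₂ = (+1.605) + (-1.312) = +0.293 D.

P = +0.293 D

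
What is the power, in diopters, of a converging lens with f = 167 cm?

f = 167 cm = 1.67 m.
P = 1/f = 1/(1.67 m) = +0.599 D.

P = +0.599 D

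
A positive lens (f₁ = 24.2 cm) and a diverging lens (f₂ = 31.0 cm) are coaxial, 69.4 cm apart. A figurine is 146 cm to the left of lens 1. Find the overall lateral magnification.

m = -0.0863

Lens 1: 1/d_i1 = 1/(24.2) − 1/(146) = 0.03447, so d_i1 = 29.01 cm; m₁ = −d_i1/d_o1 = -0.1987.
d_o2 = 69.4 − (29.01) = 40.39 cm.
f₂ = −31.0 cm (diverging).
Lens 2: 1/d_i2 = 1/(-31.0) − 1/(40.39) = -0.05702, so d_i2 = -17.54 cm; m₂ = −d_i2/d_o2 = +0.4342.
m = m₁·m₂ = (-0.1987)(+0.4342) = -0.0863.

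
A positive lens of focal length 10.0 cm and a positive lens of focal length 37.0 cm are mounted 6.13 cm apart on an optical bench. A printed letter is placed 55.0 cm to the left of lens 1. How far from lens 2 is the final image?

Lens 1: 1/d_i1 = 1/f₁ − 1/d_o1 = 1/(10.0) − 1/(55.0) = 0.08182, so d_i1 = 12.22 cm.
The intermediate image is 12.22 cm to the right of lens 1, which lies 6.090 cm to the right of lens 2 — a virtual object — so d_o2 = −6.090 cm.
Lens 2: 1/d_i2 = 1/f₂ − 1/d_o2 = 1/(37.0) − 1/(-6.090) = 0.1912, so d_i2 = 5.23 cm.
The final image is real, 5.23 cm to the right of lens 2 (overall magnification ≈ -0.19).

5.23 cm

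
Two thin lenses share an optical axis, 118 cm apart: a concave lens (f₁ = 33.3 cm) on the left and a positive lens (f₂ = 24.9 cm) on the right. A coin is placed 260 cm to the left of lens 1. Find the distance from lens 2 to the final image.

30.0 cm

Lens 1 is diverging, so f₁ = −33.3 cm.
Lens 1: 1/d_i1 = 1/f₁ − 1/d_o1 = 1/(-33.3) − 1/(260) = -0.03388, so d_i1 = -29.52 cm.
The intermediate image is 29.52 cm to the left of lens 1 (virtual), which is 118 − (-29.52) = 147.5 cm to the left of lens 2, so d_o2 = +147.5 cm.
Lens 2: 1/d_i2 = 1/f₂ − 1/d_o2 = 1/(24.9) − 1/(147.5) = 0.03338, so d_i2 = 30.0 cm.
The final image is real, 30.0 cm to the right of lens 2 (overall magnification ≈ -0.023).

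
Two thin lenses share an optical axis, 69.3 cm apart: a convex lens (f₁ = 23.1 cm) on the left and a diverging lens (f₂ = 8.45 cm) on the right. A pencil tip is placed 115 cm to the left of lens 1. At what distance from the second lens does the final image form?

Lens 1: 1/d_i1 = 1/f₁ − 1/d_o1 = 1/(23.1) − 1/(115) = 0.03459, so d_i1 = 28.91 cm.
The intermediate image is 28.91 cm to the right of lens 1, which is 69.3 − (28.91) = 40.39 cm to the left of lens 2, so d_o2 = +40.39 cm.
Lens 2 is diverging, so f₂ = −8.45 cm.
Lens 2: 1/d_i2 = 1/f₂ − 1/d_o2 = 1/(-8.45) − 1/(40.39) = -0.1431, so d_i2 = -6.99 cm.
The final image is virtual, 6.99 cm to the left of lens 2 (overall magnification ≈ -0.043).

6.99 cm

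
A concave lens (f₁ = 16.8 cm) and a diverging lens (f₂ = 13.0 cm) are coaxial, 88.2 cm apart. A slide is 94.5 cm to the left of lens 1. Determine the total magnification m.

f₁ = −16.8 cm (diverging).
Lens 1: 1/d_i1 = 1/(-16.8) − 1/(94.5) = -0.07011, so d_i1 = -14.26 cm; m₁ = −d_i1/d_o1 = +0.1509.
d_o2 = 88.2 − (-14.26) = 102.5 cm.
f₂ = −13.0 cm (diverging).
Lens 2: 1/d_i2 = 1/(-13.0) − 1/(102.5) = -0.08668, so d_i2 = -11.54 cm; m₂ = −d_i2/d_o2 = +0.1126.
m = m₁·m₂ = (+0.1509)(+0.1126) = +0.0170.

m = +0.0170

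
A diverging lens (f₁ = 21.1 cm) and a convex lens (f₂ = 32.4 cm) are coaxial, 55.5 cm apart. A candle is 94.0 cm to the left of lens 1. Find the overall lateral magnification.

m = -0.147

f₁ = −21.1 cm (diverging).
Lens 1: 1/d_i1 = 1/(-21.1) − 1/(94.0) = -0.05803, so d_i1 = -17.23 cm; m₁ = −d_i1/d_o1 = +0.1833.
d_o2 = 55.5 − (-17.23) = 72.73 cm.
Lens 2: 1/d_i2 = 1/(32.4) − 1/(72.73) = 0.01711, so d_i2 = 58.43 cm; m₂ = −d_i2/d_o2 = -0.8034.
m = m₁·m₂ = (+0.1833)(-0.8034) = -0.147.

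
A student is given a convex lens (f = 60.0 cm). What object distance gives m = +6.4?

m = −d_i/d_o ⇒ d_i = −m·d_o.
1/f = 1/d_o + 1/d_i = 1/d_o − 1/(m·d_o) = (1 − 1/m)/d_o, so d_o = f(1 − 1/m) = (60.00)(1 − 1/(+6.4)) = 50.6 cm.

50.6 cm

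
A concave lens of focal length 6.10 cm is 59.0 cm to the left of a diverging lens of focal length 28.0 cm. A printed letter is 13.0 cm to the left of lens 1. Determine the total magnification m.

m = +0.0981

f₁ = −6.10 cm (diverging).
Lens 1: 1/d_i1 = 1/(-6.10) − 1/(13.0) = -0.2409, so d_i1 = -4.152 cm; m₁ = −d_i1/d_o1 = +0.3194.
d_o2 = 59.0 − (-4.152) = 63.15 cm.
f₂ = −28.0 cm (diverging).
Lens 2: 1/d_i2 = 1/(-28.0) − 1/(63.15) = -0.05155, so d_i2 = -19.40 cm; m₂ = −d_i2/d_o2 = +0.3072.
m = m₁·m₂ = (+0.3194)(+0.3072) = +0.0981.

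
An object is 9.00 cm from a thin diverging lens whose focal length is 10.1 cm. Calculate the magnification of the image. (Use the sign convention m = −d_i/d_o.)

For a diverging lens, f = -10.1 cm.
1/d_i = 1/f − 1/d_o = 1/(-10.10) − 1/(9.00) = -0.2101, so d_i = -4.759 cm.
m = −d_i/d_o = −(-4.759)/(9.00) = +0.529.
The image is virtual, upright and reduced, on the same side as the object.

m = +0.529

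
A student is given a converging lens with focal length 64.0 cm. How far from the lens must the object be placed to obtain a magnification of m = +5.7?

52.8 cm

m = −d_i/d_o ⇒ d_i = −m·d_o.
1/f = 1/d_o + 1/d_i = 1/d_o − 1/(m·d_o) = (1 − 1/m)/d_o, so d_o = f(1 − 1/m) = (64.00)(1 − 1/(+5.7)) = 52.8 cm.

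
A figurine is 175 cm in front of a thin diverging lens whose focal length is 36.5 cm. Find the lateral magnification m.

m = +0.173

For a diverging lens, f = -36.5 cm.
1/d_i = 1/f − 1/d_o = 1/(-36.50) − 1/(175) = -0.03311, so d_i = -30.20 cm.
m = −d_i/d_o = −(-30.20)/(175) = +0.173.
The image is virtual, upright and reduced, on the same side as the object.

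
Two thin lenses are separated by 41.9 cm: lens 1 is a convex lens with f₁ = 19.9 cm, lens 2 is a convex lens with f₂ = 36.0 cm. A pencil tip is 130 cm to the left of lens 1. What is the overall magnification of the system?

Lens 1: 1/d_i1 = 1/(19.9) − 1/(130) = 0.04256, so d_i1 = 23.50 cm; m₁ = −d_i1/d_o1 = -0.1808.
d_o2 = 41.9 − (23.50) = 18.40 cm.
Lens 2: 1/d_i2 = 1/(36.0) − 1/(18.40) = -0.02657, so d_i2 = -37.64 cm; m₂ = −d_i2/d_o2 = +2.045.
m = m₁·m₂ = (-0.1808)(+2.045) = -0.370.

m = -0.370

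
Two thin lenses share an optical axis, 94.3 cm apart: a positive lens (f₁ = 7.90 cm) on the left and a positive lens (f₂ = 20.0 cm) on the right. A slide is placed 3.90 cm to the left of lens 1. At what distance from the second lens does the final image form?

24.9 cm

Lens 1: 1/d_i1 = 1/f₁ − 1/d_o1 = 1/(7.90) − 1/(3.90) = -0.1298, so d_i1 = -7.703 cm.
The intermediate image is 7.703 cm to the left of lens 1 (virtual), which is 94.3 − (-7.703) = 102.0 cm to the left of lens 2, so d_o2 = +102.0 cm.
Lens 2: 1/d_i2 = 1/f₂ − 1/d_o2 = 1/(20.0) − 1/(102.0) = 0.04020, so d_i2 = 24.9 cm.
The final image is real, 24.9 cm to the right of lens 2 (overall magnification ≈ -0.48).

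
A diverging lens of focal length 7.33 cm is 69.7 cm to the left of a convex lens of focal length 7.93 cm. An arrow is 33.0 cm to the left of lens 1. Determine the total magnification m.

m = -0.0213

f₁ = −7.33 cm (diverging).
Lens 1: 1/d_i1 = 1/(-7.33) − 1/(33.0) = -0.1667, so d_i1 = -5.998 cm; m₁ = −d_i1/d_o1 = +0.1818.
d_o2 = 69.7 − (-5.998) = 75.70 cm.
Lens 2: 1/d_i2 = 1/(7.93) − 1/(75.70) = 0.1129, so d_i2 = 8.858 cm; m₂ = −d_i2/d_o2 = -0.1170.
m = m₁·m₂ = (+0.1818)(-0.1170) = -0.0213.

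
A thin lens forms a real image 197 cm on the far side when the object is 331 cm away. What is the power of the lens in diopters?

P = +0.810 D

d_i = +197 cm.
1/f = 1/d_o + 1/d_i = 1/(331) + 1/(197) = 0.008097 cm⁻¹.
f = 123.5 cm = 1.235 m, so P = 1/f = +0.810 D.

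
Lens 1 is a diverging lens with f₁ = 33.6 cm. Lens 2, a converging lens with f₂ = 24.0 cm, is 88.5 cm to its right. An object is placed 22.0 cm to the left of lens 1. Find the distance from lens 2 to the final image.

Lens 1 is diverging, so f₁ = −33.6 cm.
Lens 1: 1/d_i1 = 1/f₁ − 1/d_o1 = 1/(-33.6) − 1/(22.0) = -0.07522, so d_i1 = -13.29 cm.
The intermediate image is 13.29 cm to the left of lens 1 (virtual), which is 88.5 − (-13.29) = 101.8 cm to the left of lens 2, so d_o2 = +101.8 cm.
Lens 2: 1/d_i2 = 1/f₂ − 1/d_o2 = 1/(24.0) − 1/(101.8) = 0.03184, so d_i2 = 31.4 cm.
The final image is real, 31.4 cm to the right of lens 2 (overall magnification ≈ -0.19).

31.4 cm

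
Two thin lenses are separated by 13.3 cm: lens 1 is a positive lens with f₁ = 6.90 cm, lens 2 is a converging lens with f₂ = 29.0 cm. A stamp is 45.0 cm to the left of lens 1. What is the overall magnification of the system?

Lens 1: 1/d_i1 = 1/(6.90) − 1/(45.0) = 0.1227, so d_i1 = 8.150 cm; m₁ = −d_i1/d_o1 = -0.1811.
d_o2 = 13.3 − (8.150) = 5.150 cm.
Lens 2: 1/d_i2 = 1/(29.0) − 1/(5.150) = -0.1597, so d_i2 = -6.262 cm; m₂ = −d_i2/d_o2 = +1.216.
m = m₁·m₂ = (-0.1811)(+1.216) = -0.220.

m = -0.220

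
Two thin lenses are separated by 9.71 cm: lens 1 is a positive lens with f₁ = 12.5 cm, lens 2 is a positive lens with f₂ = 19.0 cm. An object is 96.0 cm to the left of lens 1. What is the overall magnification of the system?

Lens 1: 1/d_i1 = 1/(12.5) − 1/(96.0) = 0.06958, so d_i1 = 14.37 cm; m₁ = −d_i1/d_o1 = -0.1497.
d_o2 = 9.71 − (14.37) = -4.660 cm (virtual object).
Lens 2: 1/d_i2 = 1/(19.0) − 1/(-4.660) = 0.2672, so d_i2 = 3.742 cm; m₂ = −d_i2/d_o2 = +0.8030.
m = m₁·m₂ = (-0.1497)(+0.8030) = -0.120.

m = -0.120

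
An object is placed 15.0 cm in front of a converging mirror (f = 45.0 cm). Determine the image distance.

22.5 cm

Mirror equation: 1/s_i = 1/f − 1/s_o = 1/(45.00) − 1/(15.0) = 0.02222 − 0.06667 = -0.04444, so s_i = -22.5 cm.
The image is virtual, upright and enlarged, behind the mirror.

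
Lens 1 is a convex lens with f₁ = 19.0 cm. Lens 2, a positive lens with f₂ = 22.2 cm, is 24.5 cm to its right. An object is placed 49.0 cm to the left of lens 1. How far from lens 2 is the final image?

5.05 cm

Lens 1: 1/d_i1 = 1/f₁ − 1/d_o1 = 1/(19.0) − 1/(49.0) = 0.03222, so d_i1 = 31.03 cm.
The intermediate image is 31.03 cm to the right of lens 1, which lies 6.530 cm to the right of lens 2 — a virtual object — so d_o2 = −6.530 cm.
Lens 2: 1/d_i2 = 1/f₂ − 1/d_o2 = 1/(22.2) − 1/(-6.530) = 0.1982, so d_i2 = 5.05 cm.
The final image is real, 5.05 cm to the right of lens 2 (overall magnification ≈ -0.49).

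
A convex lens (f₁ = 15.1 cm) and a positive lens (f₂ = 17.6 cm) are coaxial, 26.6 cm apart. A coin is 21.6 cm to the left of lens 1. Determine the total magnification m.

Lens 1: 1/d_i1 = 1/(15.1) − 1/(21.6) = 0.01993, so d_i1 = 50.18 cm; m₁ = −d_i1/d_o1 = -2.323.
d_o2 = 26.6 − (50.18) = -23.58 cm (virtual object).
Lens 2: 1/d_i2 = 1/(17.6) − 1/(-23.58) = 0.09923, so d_i2 = 10.08 cm; m₂ = −d_i2/d_o2 = +0.4274.
m = m₁·m₂ = (-2.323)(+0.4274) = -0.993.

m = -0.993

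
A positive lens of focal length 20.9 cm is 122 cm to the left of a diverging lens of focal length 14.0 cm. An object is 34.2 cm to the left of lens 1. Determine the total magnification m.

Lens 1: 1/d_i1 = 1/(20.9) − 1/(34.2) = 0.01861, so d_i1 = 53.74 cm; m₁ = −d_i1/d_o1 = -1.571.
d_o2 = 122 − (53.74) = 68.26 cm.
f₂ = −14.0 cm (diverging).
Lens 2: 1/d_i2 = 1/(-14.0) − 1/(68.26) = -0.08608, so d_i2 = -11.62 cm; m₂ = −d_i2/d_o2 = +0.1702.
m = m₁·m₂ = (-1.571)(+0.1702) = -0.267.

m = -0.267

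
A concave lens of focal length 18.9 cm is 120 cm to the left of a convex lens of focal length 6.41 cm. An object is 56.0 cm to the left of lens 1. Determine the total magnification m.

f₁ = −18.9 cm (diverging).
Lens 1: 1/d_i1 = 1/(-18.9) − 1/(56.0) = -0.07077, so d_i1 = -14.13 cm; m₁ = −d_i1/d_o1 = +0.2523.
d_o2 = 120 − (-14.13) = 134.1 cm.
Lens 2: 1/d_i2 = 1/(6.41) − 1/(134.1) = 0.1485, so d_i2 = 6.732 cm; m₂ = −d_i2/d_o2 = -0.05020.
m = m₁·m₂ = (+0.2523)(-0.05020) = -0.0127.

m = -0.0127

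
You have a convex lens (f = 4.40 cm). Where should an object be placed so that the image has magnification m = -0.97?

8.94 cm

m = −d_i/d_o ⇒ d_i = −m·d_o.
1/f = 1/d_o + 1/d_i = 1/d_o − 1/(m·d_o) = (1 − 1/m)/d_o, so d_o = f(1 − 1/m) = (4.400)(1 − 1/(-0.97)) = 8.94 cm.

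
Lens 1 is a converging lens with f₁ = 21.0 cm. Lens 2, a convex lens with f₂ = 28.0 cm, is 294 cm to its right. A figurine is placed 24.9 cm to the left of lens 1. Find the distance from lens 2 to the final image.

33.9 cm

Lens 1: 1/d_i1 = 1/f₁ − 1/d_o1 = 1/(21.0) − 1/(24.9) = 0.007458, so d_i1 = 134.1 cm.
The intermediate image is 134.1 cm to the right of lens 1, which is 294 − (134.1) = 159.9 cm to the left of lens 2, so d_o2 = +159.9 cm.
Lens 2: 1/d_i2 = 1/f₂ − 1/d_o2 = 1/(28.0) − 1/(159.9) = 0.02946, so d_i2 = 33.9 cm.
The final image is real, 33.9 cm to the right of lens 2 (overall magnification ≈ 1.1).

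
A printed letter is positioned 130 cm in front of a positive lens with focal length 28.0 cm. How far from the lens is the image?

Thin-lens equation: 1/v = 1/f − 1/u = 1/(28.00) − 1/(130) = 0.03571 − 0.007692 = 0.02802, so v = 35.7 cm.
The image is real, inverted and reduced, on the far side of the lens.

35.7 cm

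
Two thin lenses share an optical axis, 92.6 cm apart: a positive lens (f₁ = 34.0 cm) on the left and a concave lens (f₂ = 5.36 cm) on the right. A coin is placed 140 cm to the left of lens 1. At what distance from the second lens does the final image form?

4.82 cm

Lens 1: 1/d_i1 = 1/f₁ − 1/d_o1 = 1/(34.0) − 1/(140) = 0.02227, so d_i1 = 44.91 cm.
The intermediate image is 44.91 cm to the right of lens 1, which is 92.6 − (44.91) = 47.69 cm to the left of lens 2, so d_o2 = +47.69 cm.
Lens 2 is diverging, so f₂ = −5.36 cm.
Lens 2: 1/d_i2 = 1/f₂ − 1/d_o2 = 1/(-5.36) − 1/(47.69) = -0.2075, so d_i2 = -4.82 cm.
The final image is virtual, 4.82 cm to the left of lens 2 (overall magnification ≈ -0.032).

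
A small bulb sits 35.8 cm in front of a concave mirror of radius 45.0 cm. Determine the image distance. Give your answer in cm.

60.6 cm

f = R/2 = 45.0/2 = 22.50 cm.
Mirror equation: 1/s_i = 1/f − 1/s_o = 1/(22.50) − 1/(35.8) = 0.04444 − 0.02793 = 0.01651, so s_i = 60.6 cm.
The image is real, inverted and enlarged, in front of the mirror.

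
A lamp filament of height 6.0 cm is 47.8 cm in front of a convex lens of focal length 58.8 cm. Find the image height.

1/d_i = 1/f − 1/d_o = 1/(58.80) − 1/(47.8) = -0.003914, so d_i = -255.5 cm.
m = −d_i/d_o = +5.345.
|h_i| = |m|·h_o = 5.345 × 6.0 = 32.1 cm. The image is virtual, upright and enlarged, on the same side as the object.

32.1 cm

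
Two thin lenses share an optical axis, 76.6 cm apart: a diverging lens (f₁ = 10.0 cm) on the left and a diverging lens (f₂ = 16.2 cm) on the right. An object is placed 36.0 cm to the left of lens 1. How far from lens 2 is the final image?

13.6 cm

Lens 1 is diverging, so f₁ = −10.0 cm.
Lens 1: 1/d_i1 = 1/f₁ − 1/d_o1 = 1/(-10.0) − 1/(36.0) = -0.1278, so d_i1 = -7.826 cm.
The intermediate image is 7.826 cm to the left of lens 1 (virtual), which is 76.6 − (-7.826) = 84.43 cm to the left of lens 2, so d_o2 = +84.43 cm.
Lens 2 is diverging, so f₂ = −16.2 cm.
Lens 2: 1/d_i2 = 1/f₂ − 1/d_o2 = 1/(-16.2) − 1/(84.43) = -0.07357, so d_i2 = -13.6 cm.
The final image is virtual, 13.6 cm to the left of lens 2 (overall magnification ≈ 0.035).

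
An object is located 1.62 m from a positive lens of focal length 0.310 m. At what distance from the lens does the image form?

0.383 m

Lens equation: 1/s_i = 1/f − 1/s_o = 1/(0.3100) − 1/(1.62) = 3.226 − 0.6173 = 2.609, so s_i = 0.383 m.
The image is real, inverted and reduced, on the far side of the lens.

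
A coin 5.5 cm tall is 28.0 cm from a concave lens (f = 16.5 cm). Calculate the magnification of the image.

m = +0.371

For a concave lens, f = -16.5 cm.
1/d_i = 1/f − 1/d_o = 1/(-16.50) − 1/(28.0) = -0.09632, so d_i = -10.38 cm.
m = −d_i/d_o = −(-10.38)/(28.0) = +0.371.
The image is virtual, upright and reduced, on the same side as the object.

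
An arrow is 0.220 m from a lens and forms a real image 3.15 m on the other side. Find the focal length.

Real image ⇒ d_i = +3.15 m.
1/f = 1/d_o + 1/d_i = 1/(0.220) + 1/(3.15) = 4.863, so f = 0.206 m.
Since f is positive, the lens is converging.

f = 0.206 m (converging)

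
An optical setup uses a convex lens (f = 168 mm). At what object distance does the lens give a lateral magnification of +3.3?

m = −d_i/d_o ⇒ d_i = −m·d_o.
1/f = 1/d_o + 1/d_i = 1/d_o − 1/(m·d_o) = (1 − 1/m)/d_o, so d_o = f(1 − 1/m) = (168.0)(1 − 1/(+3.3)) = 117 mm.

117 mm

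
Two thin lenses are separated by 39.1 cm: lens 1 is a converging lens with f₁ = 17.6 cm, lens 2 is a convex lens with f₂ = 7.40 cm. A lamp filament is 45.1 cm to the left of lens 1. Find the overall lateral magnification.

Lens 1: 1/d_i1 = 1/(17.6) − 1/(45.1) = 0.03465, so d_i1 = 28.86 cm; m₁ = −d_i1/d_o1 = -0.6399.
d_o2 = 39.1 − (28.86) = 10.24 cm.
Lens 2: 1/d_i2 = 1/(7.40) − 1/(10.24) = 0.03748, so d_i2 = 26.68 cm; m₂ = −d_i2/d_o2 = -2.606.
m = m₁·m₂ = (-0.6399)(-2.606) = +1.67.

m = +1.67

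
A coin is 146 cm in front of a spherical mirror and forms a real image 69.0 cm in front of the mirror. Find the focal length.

Real image ⇒ d_i = +69.0 cm.
1/f = 1/d_o + 1/d_i = 1/(146) + 1/(69.0) = 0.02134, so f = 46.9 cm.
Since f is positive, the spherical mirror is concave.

f = 46.9 cm (concave)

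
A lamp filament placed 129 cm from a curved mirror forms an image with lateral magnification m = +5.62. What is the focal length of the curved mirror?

f = 157 cm (concave)

m = −d_i/d_o ⇒ d_i = −m·d_o = −(+5.62)·(129) = -725.0 cm.
1/f = 1/d_o + 1/d_i = 1/(129) + 1/(-725.0) = 0.006373, so f = 157 cm.
Since f is positive, the curved mirror is concave.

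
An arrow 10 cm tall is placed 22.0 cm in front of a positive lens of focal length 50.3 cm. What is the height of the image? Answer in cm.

1/d_i = 1/f − 1/d_o = 1/(50.30) − 1/(22.0) = -0.02557, so d_i = -39.10 cm.
m = −d_i/d_o = +1.777.
|h_i| = |m|·h_o = 1.777 × 10 = 17.8 cm. The image is virtual, upright and enlarged, on the same side as the object.

17.8 cm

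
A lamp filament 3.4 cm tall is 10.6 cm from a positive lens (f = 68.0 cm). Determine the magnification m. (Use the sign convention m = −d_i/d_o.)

m = +1.18

1/d_i = 1/f − 1/d_o = 1/(68.00) − 1/(10.6) = -0.07963, so d_i = -12.56 cm.
m = −d_i/d_o = −(-12.56)/(10.6) = +1.18.
The image is virtual, upright and enlarged, on the same side as the object.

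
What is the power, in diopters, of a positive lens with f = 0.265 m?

P = 1/f = 1/(0.265 m) = +3.77 D.

P = +3.77 D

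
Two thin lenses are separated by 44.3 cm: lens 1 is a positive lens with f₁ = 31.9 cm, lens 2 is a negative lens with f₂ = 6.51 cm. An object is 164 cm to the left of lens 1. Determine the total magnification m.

Lens 1: 1/d_i1 = 1/(31.9) − 1/(164) = 0.02525, so d_i1 = 39.60 cm; m₁ = −d_i1/d_o1 = -0.2415.
d_o2 = 44.3 − (39.60) = 4.700 cm.
f₂ = −6.51 cm (diverging).
Lens 2: 1/d_i2 = 1/(-6.51) − 1/(4.700) = -0.3664, so d_i2 = -2.729 cm; m₂ = −d_i2/d_o2 = +0.5807.
m = m₁·m₂ = (-0.2415)(+0.5807) = -0.140.

m = -0.140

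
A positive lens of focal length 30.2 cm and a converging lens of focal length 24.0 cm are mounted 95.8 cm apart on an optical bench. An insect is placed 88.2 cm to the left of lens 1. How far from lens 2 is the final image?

46.3 cm

Lens 1: 1/d_i1 = 1/f₁ − 1/d_o1 = 1/(30.2) − 1/(88.2) = 0.02177, so d_i1 = 45.92 cm.
The intermediate image is 45.92 cm to the right of lens 1, which is 95.8 − (45.92) = 49.88 cm to the left of lens 2, so d_o2 = +49.88 cm.
Lens 2: 1/d_i2 = 1/f₂ − 1/d_o2 = 1/(24.0) − 1/(49.88) = 0.02162, so d_i2 = 46.3 cm.
The final image is real, 46.3 cm to the right of lens 2 (overall magnification ≈ 0.48).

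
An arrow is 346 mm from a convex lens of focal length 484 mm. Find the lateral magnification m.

1/d_i = 1/f − 1/d_o = 1/(484.0) − 1/(346) = -0.0008241, so d_i = -1214 mm.
m = −d_i/d_o = −(-1214)/(346) = +3.51.
The image is virtual, upright and enlarged, on the same side as the object.

m = +3.51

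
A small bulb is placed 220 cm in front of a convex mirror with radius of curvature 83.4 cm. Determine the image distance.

f = R/2 = 83.4/2 = 41.70 cm; for a convex mirror, f = -41.70 cm.
Mirror equation: 1/d_i = 1/f − 1/d_o = 1/(-41.70) − 1/(220) = -0.02398 − 0.004545 = -0.02853, so d_i = -35.1 cm.
The image is virtual, upright and reduced, behind the mirror.

35.1 cm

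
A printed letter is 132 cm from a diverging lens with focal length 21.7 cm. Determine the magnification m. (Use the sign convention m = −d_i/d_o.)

m = +0.141

For a diverging lens, f = -21.7 cm.
1/d_i = 1/f − 1/d_o = 1/(-21.70) − 1/(132) = -0.05366, so d_i = -18.64 cm.
m = −d_i/d_o = −(-18.64)/(132) = +0.141.
The image is virtual, upright and reduced, on the same side as the object.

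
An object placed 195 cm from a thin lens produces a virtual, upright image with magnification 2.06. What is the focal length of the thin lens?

m = −d_i/d_o ⇒ d_i = −m·d_o = −(+2.06)·(195) = -401.7 cm.
1/f = 1/d_o + 1/d_i = 1/(195) + 1/(-401.7) = 0.002639, so f = 379 cm.
Since f is positive, the thin lens is converging.

f = 379 cm (converging)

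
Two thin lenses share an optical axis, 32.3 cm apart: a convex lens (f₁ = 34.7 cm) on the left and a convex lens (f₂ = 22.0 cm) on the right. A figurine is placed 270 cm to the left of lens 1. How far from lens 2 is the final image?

5.60 cm

Lens 1: 1/d_i1 = 1/f₁ − 1/d_o1 = 1/(34.7) − 1/(270) = 0.02511, so d_i1 = 39.82 cm.
The intermediate image is 39.82 cm to the right of lens 1, which lies 7.520 cm to the right of lens 2 — a virtual object — so d_o2 = −7.520 cm.
Lens 2: 1/d_i2 = 1/f₂ − 1/d_o2 = 1/(22.0) − 1/(-7.520) = 0.1784, so d_i2 = 5.60 cm.
The final image is real, 5.60 cm to the right of lens 2 (overall magnification ≈ -0.11).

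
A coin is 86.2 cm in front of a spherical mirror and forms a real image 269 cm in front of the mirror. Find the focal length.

Real image ⇒ d_i = +269 cm.
1/f = 1/d_o + 1/d_i = 1/(86.2) + 1/(269) = 0.01532, so f = 65.3 cm.
Since f is positive, the spherical mirror is concave.

f = 65.3 cm (concave)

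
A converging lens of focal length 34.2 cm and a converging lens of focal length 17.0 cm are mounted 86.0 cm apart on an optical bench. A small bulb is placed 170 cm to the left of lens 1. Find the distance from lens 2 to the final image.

28.0 cm

Lens 1: 1/d_i1 = 1/f₁ − 1/d_o1 = 1/(34.2) − 1/(170) = 0.02336, so d_i1 = 42.81 cm.
The intermediate image is 42.81 cm to the right of lens 1, which is 86.0 − (42.81) = 43.19 cm to the left of lens 2, so d_o2 = +43.19 cm.
Lens 2: 1/d_i2 = 1/f₂ − 1/d_o2 = 1/(17.0) − 1/(43.19) = 0.03567, so d_i2 = 28.0 cm.
The final image is real, 28.0 cm to the right of lens 2 (overall magnification ≈ 0.16).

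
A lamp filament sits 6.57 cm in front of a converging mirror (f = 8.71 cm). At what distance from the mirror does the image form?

26.7 cm

Mirror equation: 1/q = 1/f − 1/p = 1/(8.710) − 1/(6.57) = 0.1148 − 0.1522 = -0.03740, so q = -26.7 cm.
The image is virtual, upright and enlarged, behind the mirror.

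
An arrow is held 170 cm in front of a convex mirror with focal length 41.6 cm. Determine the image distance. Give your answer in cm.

33.4 cm

For a convex mirror, f = -41.6 cm.
Mirror equation: 1/d_i = 1/f − 1/d_o = 1/(-41.60) − 1/(170) = -0.02404 − 0.005882 = -0.02992, so d_i = -33.4 cm.
The image is virtual, upright and reduced, behind the mirror.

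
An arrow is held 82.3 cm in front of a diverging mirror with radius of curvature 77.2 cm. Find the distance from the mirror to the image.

26.3 cm

f = R/2 = 77.2/2 = 38.60 cm; for a diverging mirror, f = -38.60 cm.
Mirror equation: 1/v = 1/f − 1/u = 1/(-38.60) − 1/(82.3) = -0.02591 − 0.01215 = -0.03806, so v = -26.3 cm.
The image is virtual, upright and reduced, behind the mirror.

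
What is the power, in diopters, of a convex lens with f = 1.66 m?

P = +0.602 D

P = 1/f = 1/(1.66 m) = +0.602 D.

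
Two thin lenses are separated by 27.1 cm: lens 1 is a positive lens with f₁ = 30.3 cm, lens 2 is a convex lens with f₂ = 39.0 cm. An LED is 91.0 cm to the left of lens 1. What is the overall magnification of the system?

Lens 1: 1/d_i1 = 1/(30.3) − 1/(91.0) = 0.02201, so d_i1 = 45.43 cm; m₁ = −d_i1/d_o1 = -0.4992.
d_o2 = 27.1 − (45.43) = -18.33 cm (virtual object).
Lens 2: 1/d_i2 = 1/(39.0) − 1/(-18.33) = 0.08020, so d_i2 = 12.47 cm; m₂ = −d_i2/d_o2 = +0.6803.
m = m₁·m₂ = (-0.4992)(+0.6803) = -0.340.

m = -0.340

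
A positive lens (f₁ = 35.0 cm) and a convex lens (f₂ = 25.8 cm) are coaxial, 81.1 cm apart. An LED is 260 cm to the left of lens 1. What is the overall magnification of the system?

Lens 1: 1/d_i1 = 1/(35.0) − 1/(260) = 0.02473, so d_i1 = 40.44 cm; m₁ = −d_i1/d_o1 = -0.1555.
d_o2 = 81.1 − (40.44) = 40.66 cm.
Lens 2: 1/d_i2 = 1/(25.8) − 1/(40.66) = 0.01417, so d_i2 = 70.59 cm; m₂ = −d_i2/d_o2 = -1.736.
m = m₁·m₂ = (-0.1555)(-1.736) = +0.270.

m = +0.270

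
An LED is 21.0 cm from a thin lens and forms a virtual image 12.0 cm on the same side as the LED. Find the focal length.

Virtual image ⇒ d_i = −12.0 cm.
1/f = 1/d_o + 1/d_i = 1/(21.0) + 1/(-12.0) = -0.03571, so f = -28.0 cm.
Since f is negative, the thin lens is diverging.

f = -28.0 cm (diverging)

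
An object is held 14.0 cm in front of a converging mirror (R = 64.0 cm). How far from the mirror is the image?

f = R/2 = 64.0/2 = 32.00 cm.
Mirror equation: 1/d_i = 1/f − 1/d_o = 1/(32.00) − 1/(14.0) = 0.03125 − 0.07143 = -0.04018, so d_i = -24.9 cm.
The image is virtual, upright and enlarged, behind the mirror.

24.9 cm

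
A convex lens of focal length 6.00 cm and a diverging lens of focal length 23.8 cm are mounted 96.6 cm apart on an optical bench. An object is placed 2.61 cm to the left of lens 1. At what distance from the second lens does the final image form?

Lens 1: 1/d_i1 = 1/f₁ − 1/d_o1 = 1/(6.00) − 1/(2.61) = -0.2165, so d_i1 = -4.619 cm.
The intermediate image is 4.619 cm to the left of lens 1 (virtual), which is 96.6 − (-4.619) = 101.2 cm to the left of lens 2, so d_o2 = +101.2 cm.
Lens 2 is diverging, so f₂ = −23.8 cm.
Lens 2: 1/d_i2 = 1/f₂ − 1/d_o2 = 1/(-23.8) − 1/(101.2) = -0.05190, so d_i2 = -19.3 cm.
The final image is virtual, 19.3 cm to the left of lens 2 (overall magnification ≈ 0.34).

19.3 cm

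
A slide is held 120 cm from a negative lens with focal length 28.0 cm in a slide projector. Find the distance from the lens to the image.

For a negative lens, f = -28.0 cm.
Lens equation: 1/v = 1/f − 1/u = 1/(-28.00) − 1/(120) = -0.03571 − 0.008333 = -0.04405, so v = -22.7 cm.
The image is virtual, upright and reduced, on the same side as the object.

22.7 cm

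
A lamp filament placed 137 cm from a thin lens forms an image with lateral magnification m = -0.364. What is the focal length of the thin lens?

f = 36.6 cm (converging)

m = −d_i/d_o ⇒ d_i = −m·d_o = −(-0.364)·(137) = 49.87 cm.
1/f = 1/d_o + 1/d_i = 1/(137) + 1/(49.87) = 0.02735, so f = 36.6 cm.
Since f is positive, the thin lens is converging.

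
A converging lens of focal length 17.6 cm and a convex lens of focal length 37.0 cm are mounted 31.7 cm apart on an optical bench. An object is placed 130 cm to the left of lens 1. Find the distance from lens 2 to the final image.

Lens 1: 1/d_i1 = 1/f₁ − 1/d_o1 = 1/(17.6) − 1/(130) = 0.04913, so d_i1 = 20.36 cm.
The intermediate image is 20.36 cm to the right of lens 1, which is 31.7 − (20.36) = 11.34 cm to the left of lens 2, so d_o2 = +11.34 cm.
Lens 2: 1/d_i2 = 1/f₂ − 1/d_o2 = 1/(37.0) − 1/(11.34) = -0.06116, so d_i2 = -16.4 cm.
The final image is virtual, 16.4 cm to the left of lens 2 (overall magnification ≈ -0.23).

16.4 cm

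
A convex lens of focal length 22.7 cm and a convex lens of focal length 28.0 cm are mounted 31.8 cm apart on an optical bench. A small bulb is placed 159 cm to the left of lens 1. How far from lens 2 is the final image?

Lens 1: 1/d_i1 = 1/f₁ − 1/d_o1 = 1/(22.7) − 1/(159) = 0.03776, so d_i1 = 26.48 cm.
The intermediate image is 26.48 cm to the right of lens 1, which is 31.8 − (26.48) = 5.320 cm to the left of lens 2, so d_o2 = +5.320 cm.
Lens 2: 1/d_i2 = 1/f₂ − 1/d_o2 = 1/(28.0) − 1/(5.320) = -0.1523, so d_i2 = -6.57 cm.
The final image is virtual, 6.57 cm to the left of lens 2 (overall magnification ≈ -0.21).

6.57 cm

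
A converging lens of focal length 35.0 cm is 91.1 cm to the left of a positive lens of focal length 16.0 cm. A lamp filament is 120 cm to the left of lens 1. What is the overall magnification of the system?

Lens 1: 1/d_i1 = 1/(35.0) − 1/(120) = 0.02024, so d_i1 = 49.41 cm; m₁ = −d_i1/d_o1 = -0.4117.
d_o2 = 91.1 − (49.41) = 41.69 cm.
Lens 2: 1/d_i2 = 1/(16.0) − 1/(41.69) = 0.03851, so d_i2 = 25.96 cm; m₂ = −d_i2/d_o2 = -0.6228.
m = m₁·m₂ = (-0.4117)(-0.6228) = +0.256.

m = +0.256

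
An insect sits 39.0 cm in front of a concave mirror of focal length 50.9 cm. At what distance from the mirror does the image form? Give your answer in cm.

Mirror equation: 1/v = 1/f − 1/u = 1/(50.90) − 1/(39.0) = 0.01965 − 0.02564 = -0.005995, so v = -167 cm.
The image is virtual, upright and enlarged, behind the mirror.

167 cm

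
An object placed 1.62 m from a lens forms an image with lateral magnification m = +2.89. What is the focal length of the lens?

f = 2.48 m (converging)

m = −d_i/d_o ⇒ d_i = −m·d_o = −(+2.89)·(1.62) = -4.682 m.
1/f = 1/d_o + 1/d_i = 1/(1.62) + 1/(-4.682) = 0.4037, so f = 2.48 m.
Since f is positive, the lens is converging.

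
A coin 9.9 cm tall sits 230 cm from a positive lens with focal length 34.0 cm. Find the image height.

1.72 cm

1/d_i = 1/f − 1/d_o = 1/(34.00) − 1/(230) = 0.02506, so d_i = 39.90 cm.
m = −d_i/d_o = -0.1735.
|h_i| = |m|·h_o = 0.1735 × 9.9 = 1.72 cm. The image is real, inverted and reduced, on the far side of the lens.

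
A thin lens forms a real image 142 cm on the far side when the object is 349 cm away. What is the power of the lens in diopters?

d_i = +142 cm.
1/f = 1/d_o + 1/d_i = 1/(349) + 1/(142) = 0.009908 cm⁻¹.
f = 100.9 cm = 1.009 m, so P = 1/f = +0.991 D.

P = +0.991 D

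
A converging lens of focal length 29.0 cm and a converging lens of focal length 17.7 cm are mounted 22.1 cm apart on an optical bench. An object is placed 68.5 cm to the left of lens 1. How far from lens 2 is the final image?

10.9 cm

Lens 1: 1/d_i1 = 1/f₁ − 1/d_o1 = 1/(29.0) − 1/(68.5) = 0.01988, so d_i1 = 50.29 cm.
The intermediate image is 50.29 cm to the right of lens 1, which lies 28.19 cm to the right of lens 2 — a virtual object — so d_o2 = −28.19 cm.
Lens 2: 1/d_i2 = 1/f₂ − 1/d_o2 = 1/(17.7) − 1/(-28.19) = 0.09197, so d_i2 = 10.9 cm.
The final image is real, 10.9 cm to the right of lens 2 (overall magnification ≈ -0.28).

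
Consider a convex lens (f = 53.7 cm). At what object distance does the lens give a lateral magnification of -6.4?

62.1 cm

m = −d_i/d_o ⇒ d_i = −m·d_o.
1/f = 1/d_o + 1/d_i = 1/d_o − 1/(m·d_o) = (1 − 1/m)/d_o, so d_o = f(1 − 1/m) = (53.70)(1 − 1/(-6.4)) = 62.1 cm.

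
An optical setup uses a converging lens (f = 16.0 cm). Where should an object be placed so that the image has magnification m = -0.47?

m = −d_i/d_o ⇒ d_i = −m·d_o.
1/f = 1/d_o + 1/d_i = 1/d_o − 1/(m·d_o) = (1 − 1/m)/d_o, so d_o = f(1 − 1/m) = (16.00)(1 − 1/(-0.47)) = 50.0 cm.

50.0 cm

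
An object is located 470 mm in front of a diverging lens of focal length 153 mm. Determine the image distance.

For a diverging lens, f = -153 mm.
Lens equation: 1/q = 1/f − 1/p = 1/(-153.0) − 1/(470) = -0.006536 − 0.002128 = -0.008664, so q = -115 mm.
The image is virtual, upright and reduced, on the same side as the object.

115 mm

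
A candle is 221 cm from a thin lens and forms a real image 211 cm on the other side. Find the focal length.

f = 108 cm (converging)

Real image ⇒ d_i = +211 cm.
1/f = 1/d_o + 1/d_i = 1/(221) + 1/(211) = 0.009264, so f = 108 cm.
Since f is positive, the thin lens is converging.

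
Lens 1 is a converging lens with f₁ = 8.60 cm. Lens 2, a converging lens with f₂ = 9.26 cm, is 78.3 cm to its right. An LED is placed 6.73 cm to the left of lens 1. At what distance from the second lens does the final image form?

Lens 1: 1/d_i1 = 1/f₁ − 1/d_o1 = 1/(8.60) − 1/(6.73) = -0.03231, so d_i1 = -30.95 cm.
The intermediate image is 30.95 cm to the left of lens 1 (virtual), which is 78.3 − (-30.95) = 109.2 cm to the left of lens 2, so d_o2 = +109.2 cm.
Lens 2: 1/d_i2 = 1/f₂ − 1/d_o2 = 1/(9.26) − 1/(109.2) = 0.09883, so d_i2 = 10.1 cm.
The final image is real, 10.1 cm to the right of lens 2 (overall magnification ≈ -0.43).

10.1 cm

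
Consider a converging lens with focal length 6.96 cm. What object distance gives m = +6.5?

m = −d_i/d_o ⇒ d_i = −m·d_o.
1/f = 1/d_o + 1/d_i = 1/d_o − 1/(m·d_o) = (1 − 1/m)/d_o, so d_o = f(1 − 1/m) = (6.960)(1 − 1/(+6.5)) = 5.89 cm.

5.89 cm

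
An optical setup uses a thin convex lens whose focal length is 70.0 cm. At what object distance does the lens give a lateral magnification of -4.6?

85.2 cm

m = −d_i/d_o ⇒ d_i = −m·d_o.
1/f = 1/d_o + 1/d_i = 1/d_o − 1/(m·d_o) = (1 − 1/m)/d_o, so d_o = f(1 − 1/m) = (70.00)(1 − 1/(-4.6)) = 85.2 cm.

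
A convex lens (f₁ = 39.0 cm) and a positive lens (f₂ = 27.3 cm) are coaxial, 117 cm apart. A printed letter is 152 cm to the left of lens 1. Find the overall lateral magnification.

m = +0.253

Lens 1: 1/d_i1 = 1/(39.0) − 1/(152) = 0.01906, so d_i1 = 52.46 cm; m₁ = −d_i1/d_o1 = -0.3451.
d_o2 = 117 − (52.46) = 64.54 cm.
Lens 2: 1/d_i2 = 1/(27.3) − 1/(64.54) = 0.02114, so d_i2 = 47.31 cm; m₂ = −d_i2/d_o2 = -0.7331.
m = m₁·m₂ = (-0.3451)(-0.7331) = +0.253.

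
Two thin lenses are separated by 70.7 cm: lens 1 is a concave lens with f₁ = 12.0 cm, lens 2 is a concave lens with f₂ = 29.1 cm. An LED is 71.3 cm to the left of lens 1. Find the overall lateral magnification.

m = +0.0381

f₁ = −12.0 cm (diverging).
Lens 1: 1/d_i1 = 1/(-12.0) − 1/(71.3) = -0.09736, so d_i1 = -10.27 cm; m₁ = −d_i1/d_o1 = +0.1440.
d_o2 = 70.7 − (-10.27) = 80.97 cm.
f₂ = −29.1 cm (diverging).
Lens 2: 1/d_i2 = 1/(-29.1) − 1/(80.97) = -0.04671, so d_i2 = -21.41 cm; m₂ = −d_i2/d_o2 = +0.2644.
m = m₁·m₂ = (+0.1440)(+0.2644) = +0.0381.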